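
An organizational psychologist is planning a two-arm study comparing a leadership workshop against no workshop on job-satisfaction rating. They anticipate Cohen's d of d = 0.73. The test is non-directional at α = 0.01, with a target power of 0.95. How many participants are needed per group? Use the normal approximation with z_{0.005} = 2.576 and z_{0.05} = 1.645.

n = 67 per group

For two independent groups with equal n: n = 2·((z_{α/2} + z_β) / d)².
z_{α/2} + z_β = 2.576 + 1.645 = 4.221.
n = 2 × (4.221 / 0.73)² = 2 × 5.782² = 2 × 33.43 = 66.9.
Round up to the next whole participant.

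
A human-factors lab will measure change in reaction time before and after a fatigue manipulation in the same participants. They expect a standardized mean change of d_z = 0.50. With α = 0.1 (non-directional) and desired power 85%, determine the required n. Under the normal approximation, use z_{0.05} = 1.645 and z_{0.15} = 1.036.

For a paired (one-sample on differences) test: n = ((z_{α/2} + z_β) / d)².
z_{α/2} + z_β = 1.645 + 1.036 = 2.681.
n = (2.681 / 0.50)² = 5.362² = 28.75.
Round up.

n = 29 pairs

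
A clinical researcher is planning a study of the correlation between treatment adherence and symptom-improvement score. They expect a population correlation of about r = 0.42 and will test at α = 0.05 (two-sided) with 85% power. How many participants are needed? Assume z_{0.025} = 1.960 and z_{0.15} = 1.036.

Fisher's z: C = ½·ln((1+r)/(1−r)) = ½·ln(2.4483) = 0.4477.
n = ((z_{α/2} + z_β)/C)² + 3.
(1.960 + 1.036) / 0.4477 = 2.996 / 0.4477 = 6.692.
n = 6.692² + 3 = 44.78 + 3 = 47.8.
Round up.

n = 48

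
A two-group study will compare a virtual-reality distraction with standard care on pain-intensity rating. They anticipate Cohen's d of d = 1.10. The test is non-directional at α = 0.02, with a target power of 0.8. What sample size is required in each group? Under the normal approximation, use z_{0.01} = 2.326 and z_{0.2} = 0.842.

For two independent groups with equal n: n = 2·((z_{α/2} + z_β) / d)².
z_{α/2} + z_β = 2.326 + 0.842 = 3.168.
n = 2 × (3.168 / 1.10)² = 2 × 2.880² = 2 × 8.29 = 16.6.
Round up to the next whole participant.

n = 17 per group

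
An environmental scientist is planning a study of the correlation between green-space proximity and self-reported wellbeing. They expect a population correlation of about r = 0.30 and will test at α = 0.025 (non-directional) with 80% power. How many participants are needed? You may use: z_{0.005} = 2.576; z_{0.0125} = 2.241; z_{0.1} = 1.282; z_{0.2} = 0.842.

n = 103

Fisher's z: C = ½·ln((1+r)/(1−r)) = ½·ln(1.8571) = 0.3095.
n = ((z_{α/2} + z_β)/C)² + 3.
(2.241 + 0.842) / 0.3095 = 3.083 / 0.3095 = 9.961.
n = 9.961² + 3 = 99.23 + 3 = 102.2.
Round up.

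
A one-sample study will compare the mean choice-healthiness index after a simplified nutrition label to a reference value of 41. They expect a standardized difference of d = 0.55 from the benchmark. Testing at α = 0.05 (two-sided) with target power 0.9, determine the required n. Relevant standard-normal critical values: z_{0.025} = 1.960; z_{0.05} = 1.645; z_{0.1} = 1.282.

For a one-sample test: n = ((z_{α/2} + z_β) / d)².
z_{α/2} + z_β = 1.960 + 1.282 = 3.242.
n = (3.242 / 0.55)² = 5.895² = 34.75.
Round up.

n = 35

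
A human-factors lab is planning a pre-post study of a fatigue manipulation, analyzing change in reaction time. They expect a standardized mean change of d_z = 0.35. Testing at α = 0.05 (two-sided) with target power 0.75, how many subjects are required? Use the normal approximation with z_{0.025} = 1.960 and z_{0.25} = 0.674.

For a paired (one-sample on differences) test: n = ((z_{α/2} + z_β) / d)².
z_{α/2} + z_β = 1.960 + 0.674 = 2.634.
n = (2.634 / 0.35)² = 7.526² = 56.64.
Round up.

n = 57 pairs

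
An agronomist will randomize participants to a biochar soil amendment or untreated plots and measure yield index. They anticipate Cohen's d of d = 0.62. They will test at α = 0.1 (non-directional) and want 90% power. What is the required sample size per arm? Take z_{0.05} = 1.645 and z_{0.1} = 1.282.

n = 45 per group

For two independent groups with equal n: n = 2·((z_{α/2} + z_β) / d)².
z_{α/2} + z_β = 1.645 + 1.282 = 2.927.
n = 2 × (2.927 / 0.62)² = 2 × 4.721² = 2 × 22.29 = 44.6.
Round up to the next whole participant.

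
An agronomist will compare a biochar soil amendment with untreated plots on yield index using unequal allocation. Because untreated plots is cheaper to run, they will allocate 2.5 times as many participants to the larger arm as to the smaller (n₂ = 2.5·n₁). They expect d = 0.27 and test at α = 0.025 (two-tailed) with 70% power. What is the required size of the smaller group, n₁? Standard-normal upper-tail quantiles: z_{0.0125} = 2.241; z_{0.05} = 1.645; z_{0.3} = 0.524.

n₁ = 147

With allocation ratio k = n₂/n₁ = 2.5, Var(x̄₁−x̄₂) = σ²(1/n₁ + 1/(k·n₁)) = σ²·(k+1)/(k·n₁).
So n₁ = (1 + 1/k)·((z_{α/2} + z_β)/d)² = 1.400 × (2.765/0.27)².
n₁ = 1.400 × 104.87 = 146.8.
Round up: n₁ = 147, giving n₂ = ⌈2.5 × 147⌉ = ⌈367.5⌉ = 368.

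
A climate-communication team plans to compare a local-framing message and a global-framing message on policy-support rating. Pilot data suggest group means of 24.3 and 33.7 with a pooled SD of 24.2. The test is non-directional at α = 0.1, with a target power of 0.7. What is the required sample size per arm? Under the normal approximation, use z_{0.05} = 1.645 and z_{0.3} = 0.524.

n = 63 per group

Cohen's d = |M₁ − M₂| / SD_pooled = |24.3 − 33.7| / 24.2 = 9.4 / 24.2 = 0.388.
For two independent groups with equal n: n = 2·((z_{α/2} + z_β) / d)².
z_{α/2} + z_β = 1.645 + 0.524 = 2.169.
n = 2 × (2.169 / 0.388)² = 2 × 5.590² = 2 × 31.25 = 62.5.
Round up to the next whole participant.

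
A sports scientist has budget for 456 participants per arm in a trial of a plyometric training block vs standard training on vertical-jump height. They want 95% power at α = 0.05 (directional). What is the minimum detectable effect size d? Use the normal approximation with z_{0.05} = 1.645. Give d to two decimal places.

d_min ≈ 0.22

For two independent groups of n = 456 each: d_min = (z_{α} + z_β)·√(2/n).
z-sum = 1.645 + 1.645 = 3.290.
d_min = 3.290 × √(2/456) = 3.290 × 0.0662 = 0.218.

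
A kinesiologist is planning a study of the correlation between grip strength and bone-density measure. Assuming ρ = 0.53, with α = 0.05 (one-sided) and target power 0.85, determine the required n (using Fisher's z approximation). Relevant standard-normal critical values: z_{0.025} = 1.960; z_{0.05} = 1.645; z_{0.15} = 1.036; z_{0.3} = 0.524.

n = 24

Fisher's z: C = ½·ln((1+r)/(1−r)) = ½·ln(3.2553) = 0.5901.
n = ((z_{α} + z_β)/C)² + 3.
(1.645 + 1.036) / 0.5901 = 2.681 / 0.5901 = 4.543.
n = 4.543² + 3 = 20.64 + 3 = 23.6.
Round up.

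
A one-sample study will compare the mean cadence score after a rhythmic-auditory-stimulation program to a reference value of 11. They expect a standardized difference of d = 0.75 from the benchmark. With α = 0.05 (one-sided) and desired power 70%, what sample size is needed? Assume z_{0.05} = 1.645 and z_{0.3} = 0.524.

For a one-sample test: n = ((z_{α} + z_β) / d)².
z_{α} + z_β = 1.645 + 0.524 = 2.169.
n = (2.169 / 0.75)² = 2.892² = 8.36.
Round up.

n = 9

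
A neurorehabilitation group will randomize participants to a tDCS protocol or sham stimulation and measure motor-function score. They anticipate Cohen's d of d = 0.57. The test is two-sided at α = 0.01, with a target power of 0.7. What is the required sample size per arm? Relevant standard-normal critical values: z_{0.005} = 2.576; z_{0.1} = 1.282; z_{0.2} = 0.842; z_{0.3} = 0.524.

n = 60 per group

For two independent groups with equal n: n = 2·((z_{α/2} + z_β) / d)².
z_{α/2} + z_β = 2.576 + 0.524 = 3.100.
n = 2 × (3.100 / 0.57)² = 2 × 5.439² = 2 × 29.58 = 59.2.
Round up to the next whole participant.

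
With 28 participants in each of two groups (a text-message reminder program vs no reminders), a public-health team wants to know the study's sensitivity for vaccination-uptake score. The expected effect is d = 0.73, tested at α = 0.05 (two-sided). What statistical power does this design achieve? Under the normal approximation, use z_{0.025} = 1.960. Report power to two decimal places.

power ≈ 0.78

For two equal groups, power = Φ(d·√(n/2) − z_{α/2}).
d·√(n/2) = 0.73 × √(28/2) = 0.73 × 3.742 = 2.731.
z_β = 2.731 − 1.960 = 0.771.
Power = Φ(0.771) = 0.780.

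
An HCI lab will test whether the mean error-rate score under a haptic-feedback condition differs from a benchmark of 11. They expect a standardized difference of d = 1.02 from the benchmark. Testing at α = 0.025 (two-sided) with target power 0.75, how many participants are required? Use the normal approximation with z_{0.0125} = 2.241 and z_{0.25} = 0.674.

For a one-sample test: n = ((z_{α/2} + z_β) / d)².
z_{α/2} + z_β = 2.241 + 0.674 = 2.915.
n = (2.915 / 1.02)² = 2.858² = 8.17.
Round up.

n = 9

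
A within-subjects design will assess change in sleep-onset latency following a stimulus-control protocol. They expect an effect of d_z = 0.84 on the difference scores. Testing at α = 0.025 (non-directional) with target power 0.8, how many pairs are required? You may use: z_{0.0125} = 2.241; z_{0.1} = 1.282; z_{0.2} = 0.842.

n = 14 pairs

For a paired (one-sample on differences) test: n = ((z_{α/2} + z_β) / d)².
z_{α/2} + z_β = 2.241 + 0.842 = 3.083.
n = (3.083 / 0.84)² = 3.670² = 13.47.
Round up.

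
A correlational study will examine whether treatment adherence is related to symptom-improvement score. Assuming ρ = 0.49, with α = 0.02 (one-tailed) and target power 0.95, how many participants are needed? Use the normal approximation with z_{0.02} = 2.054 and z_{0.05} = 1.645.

n = 51

Fisher's z: C = ½·ln((1+r)/(1−r)) = ½·ln(2.9216) = 0.5361.
n = ((z_{α} + z_β)/C)² + 3.
(2.054 + 1.645) / 0.5361 = 3.699 / 0.5361 = 6.900.
n = 6.900² + 3 = 47.61 + 3 = 50.6.
Round up.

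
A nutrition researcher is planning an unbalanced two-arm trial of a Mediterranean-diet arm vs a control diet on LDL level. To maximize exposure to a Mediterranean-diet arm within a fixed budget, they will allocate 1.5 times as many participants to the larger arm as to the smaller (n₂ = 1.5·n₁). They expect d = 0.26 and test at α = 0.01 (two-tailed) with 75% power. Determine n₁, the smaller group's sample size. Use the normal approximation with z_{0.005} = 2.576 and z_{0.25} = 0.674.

With allocation ratio k = n₂/n₁ = 1.5, Var(x̄₁−x̄₂) = σ²(1/n₁ + 1/(k·n₁)) = σ²·(k+1)/(k·n₁).
So n₁ = (1 + 1/k)·((z_{α/2} + z_β)/d)² = 1.667 × (3.250/0.26)².
n₁ = 1.667 × 156.25 = 260.4.
Round up: n₁ = 261, giving n₂ = ⌈1.5 × 261⌉ = ⌈391.5⌉ = 392.

n₁ = 261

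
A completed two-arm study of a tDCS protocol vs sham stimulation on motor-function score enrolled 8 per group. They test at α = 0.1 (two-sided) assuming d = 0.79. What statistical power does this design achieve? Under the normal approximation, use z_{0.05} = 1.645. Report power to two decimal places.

For two equal groups, power = Φ(d·√(n/2) − z_{α/2}).
d·√(n/2) = 0.79 × √(8/2) = 0.79 × 2.000 = 1.580.
z_β = 1.580 − 1.645 = -0.065.
Power = Φ(-0.065) = 0.474.

power ≈ 0.47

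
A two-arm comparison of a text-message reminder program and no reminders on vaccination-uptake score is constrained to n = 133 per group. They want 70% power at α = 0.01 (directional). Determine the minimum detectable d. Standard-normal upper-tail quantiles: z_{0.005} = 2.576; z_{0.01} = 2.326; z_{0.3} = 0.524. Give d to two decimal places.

d_min ≈ 0.35

For two independent groups of n = 133 each: d_min = (z_{α} + z_β)·√(2/n).
z-sum = 2.326 + 0.524 = 2.850.
d_min = 2.850 × √(2/133) = 2.850 × 0.1226 = 0.349.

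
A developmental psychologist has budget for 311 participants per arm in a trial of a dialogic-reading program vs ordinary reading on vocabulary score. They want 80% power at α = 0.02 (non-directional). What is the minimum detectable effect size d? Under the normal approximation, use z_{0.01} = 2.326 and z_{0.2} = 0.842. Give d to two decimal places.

For two independent groups of n = 311 each: d_min = (z_{α/2} + z_β)·√(2/n).
z-sum = 2.326 + 0.842 = 3.168.
d_min = 3.168 × √(2/311) = 3.168 × 0.0802 = 0.254.

d_min ≈ 0.25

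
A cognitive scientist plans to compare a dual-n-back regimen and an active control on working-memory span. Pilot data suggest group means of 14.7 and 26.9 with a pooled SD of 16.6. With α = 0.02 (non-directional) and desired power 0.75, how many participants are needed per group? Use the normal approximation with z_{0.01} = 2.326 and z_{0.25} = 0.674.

Cohen's d = |M₁ − M₂| / SD_pooled = |14.7 − 26.9| / 16.6 = 12.2 / 16.6 = 0.735.
For two independent groups with equal n: n = 2·((z_{α/2} + z_β) / d)².
z_{α/2} + z_β = 2.326 + 0.674 = 3.000.
n = 2 × (3.000 / 0.735)² = 2 × 4.082² = 2 × 16.66 = 33.3.
Round up to the next whole participant.

n = 34 per group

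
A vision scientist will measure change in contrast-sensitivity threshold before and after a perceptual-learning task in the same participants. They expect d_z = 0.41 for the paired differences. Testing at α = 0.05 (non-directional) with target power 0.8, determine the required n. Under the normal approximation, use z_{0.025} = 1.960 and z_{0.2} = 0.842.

For a paired (one-sample on differences) test: n = ((z_{α/2} + z_β) / d)².
z_{α/2} + z_β = 1.960 + 0.842 = 2.802.
n = (2.802 / 0.41)² = 6.834² = 46.71.
Round up.

n = 47 pairs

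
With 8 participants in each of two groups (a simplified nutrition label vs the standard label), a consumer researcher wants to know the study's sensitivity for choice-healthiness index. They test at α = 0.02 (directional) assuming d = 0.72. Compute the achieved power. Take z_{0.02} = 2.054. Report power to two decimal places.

For two equal groups, power = Φ(d·√(n/2) − z_{α}).
d·√(n/2) = 0.72 × √(8/2) = 0.72 × 2.000 = 1.440.
z_β = 1.440 − 2.054 = -0.614.
Power = Φ(-0.614) = 0.270.

power ≈ 0.27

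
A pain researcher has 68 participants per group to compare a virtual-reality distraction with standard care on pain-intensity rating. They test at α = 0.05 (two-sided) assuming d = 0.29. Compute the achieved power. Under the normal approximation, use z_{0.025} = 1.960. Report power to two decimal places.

For two equal groups, power = Φ(d·√(n/2) − z_{α/2}).
d·√(n/2) = 0.29 × √(68/2) = 0.29 × 5.831 = 1.691.
z_β = 1.691 − 1.960 = -0.269.
Power = Φ(-0.269) = 0.394.

power ≈ 0.39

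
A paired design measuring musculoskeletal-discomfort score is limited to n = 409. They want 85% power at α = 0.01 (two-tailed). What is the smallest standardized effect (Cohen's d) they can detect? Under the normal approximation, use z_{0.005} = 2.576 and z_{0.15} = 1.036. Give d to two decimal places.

d_min ≈ 0.18

For a single sample (or paired design) of n = 409: d_min = (z_{α/2} + z_β)/√n.
z-sum = 2.576 + 1.036 = 3.612.
d_min = 3.612 / √409 = 3.612 / 20.224 = 0.179.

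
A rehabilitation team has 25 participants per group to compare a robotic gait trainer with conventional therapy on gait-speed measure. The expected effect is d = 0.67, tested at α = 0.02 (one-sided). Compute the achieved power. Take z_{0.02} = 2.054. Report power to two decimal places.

For two equal groups, power = Φ(d·√(n/2) − z_{α}).
d·√(n/2) = 0.67 × √(25/2) = 0.67 × 3.536 = 2.369.
z_β = 2.369 − 2.054 = 0.315.
Power = Φ(0.315) = 0.624.

power ≈ 0.62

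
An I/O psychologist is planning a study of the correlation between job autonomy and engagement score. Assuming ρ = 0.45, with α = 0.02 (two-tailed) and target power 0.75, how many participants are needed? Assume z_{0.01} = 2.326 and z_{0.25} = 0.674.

Fisher's z: C = ½·ln((1+r)/(1−r)) = ½·ln(2.6364) = 0.4847.
n = ((z_{α/2} + z_β)/C)² + 3.
(2.326 + 0.674) / 0.4847 = 3.000 / 0.4847 = 6.189.
n = 6.189² + 3 = 38.31 + 3 = 41.3.
Round up.

n = 42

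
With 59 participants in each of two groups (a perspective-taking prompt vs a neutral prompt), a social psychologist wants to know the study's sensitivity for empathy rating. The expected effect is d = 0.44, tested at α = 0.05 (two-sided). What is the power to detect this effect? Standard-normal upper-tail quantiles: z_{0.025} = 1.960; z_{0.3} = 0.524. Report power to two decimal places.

For two equal groups, power = Φ(d·√(n/2) − z_{α/2}).
d·√(n/2) = 0.44 × √(59/2) = 0.44 × 5.431 = 2.390.
z_β = 2.390 − 1.960 = 0.430.
Power = Φ(0.430) = 0.666.

power ≈ 0.67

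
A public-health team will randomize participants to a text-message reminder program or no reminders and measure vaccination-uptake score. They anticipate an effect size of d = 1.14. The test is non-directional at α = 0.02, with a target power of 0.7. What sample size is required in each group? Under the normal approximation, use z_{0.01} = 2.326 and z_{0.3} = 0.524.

n = 13 per group

For two independent groups with equal n: n = 2·((z_{α/2} + z_β) / d)².
z_{α/2} + z_β = 2.326 + 0.524 = 2.850.
n = 2 × (2.850 / 1.14)² = 2 × 2.500² = 2 × 6.25 = 12.5.
Round up to the next whole participant.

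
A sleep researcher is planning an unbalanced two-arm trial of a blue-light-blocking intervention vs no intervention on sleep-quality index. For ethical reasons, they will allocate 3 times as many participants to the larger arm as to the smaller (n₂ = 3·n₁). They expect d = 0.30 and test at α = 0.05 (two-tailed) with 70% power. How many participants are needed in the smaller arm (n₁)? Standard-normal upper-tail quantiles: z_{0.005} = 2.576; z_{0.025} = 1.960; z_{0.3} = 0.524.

With allocation ratio k = n₂/n₁ = 3, Var(x̄₁−x̄₂) = σ²(1/n₁ + 1/(k·n₁)) = σ²·(k+1)/(k·n₁).
So n₁ = (1 + 1/k)·((z_{α/2} + z_β)/d)² = 1.333 × (2.484/0.30)².
n₁ = 1.333 × 68.56 = 91.4.
Round up: n₁ = 92, giving n₂ = 3 × 92 = 276.

n₁ = 92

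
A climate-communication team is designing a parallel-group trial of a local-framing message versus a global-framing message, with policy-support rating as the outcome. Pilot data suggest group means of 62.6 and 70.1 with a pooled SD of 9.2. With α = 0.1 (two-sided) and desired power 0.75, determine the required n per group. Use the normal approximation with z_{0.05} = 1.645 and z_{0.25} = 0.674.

n = 17 per group

Cohen's d = |M₁ − M₂| / SD_pooled = |62.6 − 70.1| / 9.2 = 7.5 / 9.2 = 0.815.
For two independent groups with equal n: n = 2·((z_{α/2} + z_β) / d)².
z_{α/2} + z_β = 1.645 + 0.674 = 2.319.
n = 2 × (2.319 / 0.815)² = 2 × 2.845² = 2 × 8.10 = 16.2.
Round up to the next whole participant.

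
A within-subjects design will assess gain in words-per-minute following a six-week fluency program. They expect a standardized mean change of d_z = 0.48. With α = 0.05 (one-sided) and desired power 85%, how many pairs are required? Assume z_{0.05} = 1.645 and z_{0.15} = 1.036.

n = 32 pairs

For a paired (one-sample on differences) test: n = ((z_{α} + z_β) / d)².
z_{α} + z_β = 1.645 + 1.036 = 2.681.
n = (2.681 / 0.48)² = 5.585² = 31.20.
Round up.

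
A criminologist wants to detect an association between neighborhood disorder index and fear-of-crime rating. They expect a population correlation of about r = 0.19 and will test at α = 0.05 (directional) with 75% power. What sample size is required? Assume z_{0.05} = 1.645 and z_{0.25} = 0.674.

Fisher's z: C = ½·ln((1+r)/(1−r)) = ½·ln(1.4691) = 0.1923.
n = ((z_{α} + z_β)/C)² + 3.
(1.645 + 0.674) / 0.1923 = 2.319 / 0.1923 = 12.059.
n = 12.059² + 3 = 145.43 + 3 = 148.4.
Round up.

n = 149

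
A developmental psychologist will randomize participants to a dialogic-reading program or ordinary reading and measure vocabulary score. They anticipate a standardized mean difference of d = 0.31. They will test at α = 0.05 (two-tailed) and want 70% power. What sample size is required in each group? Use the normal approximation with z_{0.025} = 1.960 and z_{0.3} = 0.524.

For two independent groups with equal n: n = 2·((z_{α/2} + z_β) / d)².
z_{α/2} + z_β = 1.960 + 0.524 = 2.484.
n = 2 × (2.484 / 0.31)² = 2 × 8.013² = 2 × 64.21 = 128.4.
Round up to the next whole participant.

n = 129 per group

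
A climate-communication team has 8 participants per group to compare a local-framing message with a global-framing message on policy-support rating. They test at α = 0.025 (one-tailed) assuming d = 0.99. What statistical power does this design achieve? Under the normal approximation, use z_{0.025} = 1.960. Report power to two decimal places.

power ≈ 0.51

For two equal groups, power = Φ(d·√(n/2) − z_{α}).
d·√(n/2) = 0.99 × √(8/2) = 0.99 × 2.000 = 1.980.
z_β = 1.980 − 1.960 = 0.020.
Power = Φ(0.020) = 0.508.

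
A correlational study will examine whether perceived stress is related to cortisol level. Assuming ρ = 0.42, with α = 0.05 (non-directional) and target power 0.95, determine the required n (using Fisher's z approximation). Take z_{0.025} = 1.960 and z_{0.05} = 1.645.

Fisher's z: C = ½·ln((1+r)/(1−r)) = ½·ln(2.4483) = 0.4477.
n = ((z_{α/2} + z_β)/C)² + 3.
(1.960 + 1.645) / 0.4477 = 3.605 / 0.4477 = 8.052.
n = 8.052² + 3 = 64.84 + 3 = 67.8.
Round up.

n = 68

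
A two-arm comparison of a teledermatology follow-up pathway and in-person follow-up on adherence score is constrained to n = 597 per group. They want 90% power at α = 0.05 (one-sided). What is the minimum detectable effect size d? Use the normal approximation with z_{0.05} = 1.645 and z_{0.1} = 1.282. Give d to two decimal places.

For two independent groups of n = 597 each: d_min = (z_{α} + z_β)·√(2/n).
z-sum = 1.645 + 1.282 = 2.927.
d_min = 2.927 × √(2/597) = 2.927 × 0.0579 = 0.169.

d_min ≈ 0.17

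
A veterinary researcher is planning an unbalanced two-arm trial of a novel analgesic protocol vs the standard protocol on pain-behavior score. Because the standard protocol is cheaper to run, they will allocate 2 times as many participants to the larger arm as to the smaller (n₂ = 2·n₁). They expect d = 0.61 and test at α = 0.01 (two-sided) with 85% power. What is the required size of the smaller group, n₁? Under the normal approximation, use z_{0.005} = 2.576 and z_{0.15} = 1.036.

With allocation ratio k = n₂/n₁ = 2, Var(x̄₁−x̄₂) = σ²(1/n₁ + 1/(k·n₁)) = σ²·(k+1)/(k·n₁).
So n₁ = (1 + 1/k)·((z_{α/2} + z_β)/d)² = 1.500 × (3.612/0.61)².
n₁ = 1.500 × 35.06 = 52.6.
Round up: n₁ = 53, giving n₂ = 2 × 53 = 106.

n₁ = 53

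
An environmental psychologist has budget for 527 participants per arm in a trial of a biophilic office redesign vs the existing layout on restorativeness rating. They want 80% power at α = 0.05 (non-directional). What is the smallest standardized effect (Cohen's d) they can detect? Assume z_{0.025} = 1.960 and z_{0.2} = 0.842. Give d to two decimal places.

d_min ≈ 0.17

For two independent groups of n = 527 each: d_min = (z_{α/2} + z_β)·√(2/n).
z-sum = 1.960 + 0.842 = 2.802.
d_min = 2.802 × √(2/527) = 2.802 × 0.0616 = 0.173.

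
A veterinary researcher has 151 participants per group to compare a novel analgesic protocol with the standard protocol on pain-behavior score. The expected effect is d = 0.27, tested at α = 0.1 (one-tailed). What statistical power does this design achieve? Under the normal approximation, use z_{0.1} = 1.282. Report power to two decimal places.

power ≈ 0.86

For two equal groups, power = Φ(d·√(n/2) − z_{α}).
d·√(n/2) = 0.27 × √(151/2) = 0.27 × 8.689 = 2.346.
z_β = 2.346 − 1.282 = 1.064.
Power = Φ(1.064) = 0.856.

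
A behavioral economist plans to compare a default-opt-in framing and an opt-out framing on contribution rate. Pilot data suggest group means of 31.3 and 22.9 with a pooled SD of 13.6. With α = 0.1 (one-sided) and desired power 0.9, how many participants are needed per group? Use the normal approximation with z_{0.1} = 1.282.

n = 35 per group

Cohen's d = |M₁ − M₂| / SD_pooled = |31.3 − 22.9| / 13.6 = 8.4 / 13.6 = 0.618.
For two independent groups with equal n: n = 2·((z_{α} + z_β) / d)².
z_{α} + z_β = 1.282 + 1.282 = 2.564.
n = 2 × (2.564 / 0.618)² = 2 × 4.149² = 2 × 17.21 = 34.4.
Round up to the next whole participant.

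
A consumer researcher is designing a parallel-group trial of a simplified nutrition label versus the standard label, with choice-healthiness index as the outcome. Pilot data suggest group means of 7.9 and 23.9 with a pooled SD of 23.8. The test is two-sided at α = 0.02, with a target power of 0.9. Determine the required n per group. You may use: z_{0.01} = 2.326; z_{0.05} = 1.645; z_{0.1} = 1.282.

n = 58 per group

Cohen's d = |M₁ − M₂| / SD_pooled = |7.9 − 23.9| / 23.8 = 16.0 / 23.8 = 0.672.
For two independent groups with equal n: n = 2·((z_{α/2} + z_β) / d)².
z_{α/2} + z_β = 2.326 + 1.282 = 3.608.
n = 2 × (3.608 / 0.672)² = 2 × 5.369² = 2 × 28.83 = 57.7.
Round up to the next whole participant.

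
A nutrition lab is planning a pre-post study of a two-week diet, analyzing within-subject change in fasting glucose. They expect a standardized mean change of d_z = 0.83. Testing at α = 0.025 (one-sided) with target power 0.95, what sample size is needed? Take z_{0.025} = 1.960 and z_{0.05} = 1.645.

For a paired (one-sample on differences) test: n = ((z_{α} + z_β) / d)².
z_{α} + z_β = 1.960 + 1.645 = 3.605.
n = (3.605 / 0.83)² = 4.343² = 18.86.
Round up.

n = 19 pairs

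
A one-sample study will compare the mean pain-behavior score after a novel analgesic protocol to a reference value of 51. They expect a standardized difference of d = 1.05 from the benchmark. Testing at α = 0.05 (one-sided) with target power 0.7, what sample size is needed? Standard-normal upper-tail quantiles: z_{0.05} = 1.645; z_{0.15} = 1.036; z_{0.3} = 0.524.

n = 5

For a one-sample test: n = ((z_{α} + z_β) / d)².
z_{α} + z_β = 1.645 + 0.524 = 2.169.
n = (2.169 / 1.05)² = 2.066² = 4.27.
Round up.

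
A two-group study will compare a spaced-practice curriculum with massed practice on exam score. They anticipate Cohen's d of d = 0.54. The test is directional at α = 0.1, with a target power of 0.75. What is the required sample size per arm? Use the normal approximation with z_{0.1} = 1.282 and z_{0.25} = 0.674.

For two independent groups with equal n: n = 2·((z_{α} + z_β) / d)².
z_{α} + z_β = 1.282 + 0.674 = 1.956.
n = 2 × (1.956 / 0.54)² = 2 × 3.622² = 2 × 13.12 = 26.2.
Round up to the next whole participant.

n = 27 per group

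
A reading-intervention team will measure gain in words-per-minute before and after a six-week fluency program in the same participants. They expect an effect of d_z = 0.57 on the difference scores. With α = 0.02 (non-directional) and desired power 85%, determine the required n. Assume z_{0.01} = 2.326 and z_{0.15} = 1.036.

For a paired (one-sample on differences) test: n = ((z_{α/2} + z_β) / d)².
z_{α/2} + z_β = 2.326 + 1.036 = 3.362.
n = (3.362 / 0.57)² = 5.898² = 34.79.
Round up.

n = 35 pairs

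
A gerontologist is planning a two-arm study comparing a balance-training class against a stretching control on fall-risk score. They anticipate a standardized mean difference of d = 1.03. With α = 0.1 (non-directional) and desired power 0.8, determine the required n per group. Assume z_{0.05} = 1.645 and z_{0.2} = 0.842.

For two independent groups with equal n: n = 2·((z_{α/2} + z_β) / d)².
z_{α/2} + z_β = 1.645 + 0.842 = 2.487.
n = 2 × (2.487 / 1.03)² = 2 × 2.415² = 2 × 5.83 = 11.7.
Round up to the next whole participant.

n = 12 per group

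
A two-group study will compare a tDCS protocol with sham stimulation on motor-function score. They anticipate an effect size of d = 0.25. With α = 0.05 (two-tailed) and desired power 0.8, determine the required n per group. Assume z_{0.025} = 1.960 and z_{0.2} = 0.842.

n = 252 per group

For two independent groups with equal n: n = 2·((z_{α/2} + z_β) / d)².
z_{α/2} + z_β = 1.960 + 0.842 = 2.802.
n = 2 × (2.802 / 0.25)² = 2 × 11.208² = 2 × 125.62 = 251.2.
Round up to the next whole participant.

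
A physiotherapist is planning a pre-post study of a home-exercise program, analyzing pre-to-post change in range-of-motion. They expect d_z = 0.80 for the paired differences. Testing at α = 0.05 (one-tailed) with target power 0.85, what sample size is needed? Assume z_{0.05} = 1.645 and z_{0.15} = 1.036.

For a paired (one-sample on differences) test: n = ((z_{α} + z_β) / d)².
z_{α} + z_β = 1.645 + 1.036 = 2.681.
n = (2.681 / 0.80)² = 3.351² = 11.23.
Round up.

n = 12 pairs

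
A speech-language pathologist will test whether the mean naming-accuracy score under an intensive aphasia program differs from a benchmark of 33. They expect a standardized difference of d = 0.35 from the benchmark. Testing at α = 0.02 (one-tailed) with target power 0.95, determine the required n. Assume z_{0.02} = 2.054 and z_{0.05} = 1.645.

n = 112

For a one-sample test: n = ((z_{α} + z_β) / d)².
z_{α} + z_β = 2.054 + 1.645 = 3.699.
n = (3.699 / 0.35)² = 10.569² = 111.69.
Round up.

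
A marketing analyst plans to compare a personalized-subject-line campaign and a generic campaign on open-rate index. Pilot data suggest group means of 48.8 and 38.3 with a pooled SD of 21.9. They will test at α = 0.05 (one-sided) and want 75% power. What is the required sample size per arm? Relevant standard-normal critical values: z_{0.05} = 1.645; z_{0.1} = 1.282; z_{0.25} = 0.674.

n = 47 per group

Cohen's d = |M₁ − M₂| / SD_pooled = |48.8 − 38.3| / 21.9 = 10.5 / 21.9 = 0.479.
For two independent groups with equal n: n = 2·((z_{α} + z_β) / d)².
z_{α} + z_β = 1.645 + 0.674 = 2.319.
n = 2 × (2.319 / 0.479)² = 2 × 4.841² = 2 × 23.44 = 46.9.
Round up to the next whole participant.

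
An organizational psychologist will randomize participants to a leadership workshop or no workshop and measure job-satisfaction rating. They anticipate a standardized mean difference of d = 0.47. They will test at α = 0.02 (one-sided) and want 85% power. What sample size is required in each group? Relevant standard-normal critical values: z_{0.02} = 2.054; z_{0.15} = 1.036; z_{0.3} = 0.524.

n = 87 per group

For two independent groups with equal n: n = 2·((z_{α} + z_β) / d)².
z_{α} + z_β = 2.054 + 1.036 = 3.090.
n = 2 × (3.090 / 0.47)² = 2 × 6.574² = 2 × 43.22 = 86.4.
Round up to the next whole participant.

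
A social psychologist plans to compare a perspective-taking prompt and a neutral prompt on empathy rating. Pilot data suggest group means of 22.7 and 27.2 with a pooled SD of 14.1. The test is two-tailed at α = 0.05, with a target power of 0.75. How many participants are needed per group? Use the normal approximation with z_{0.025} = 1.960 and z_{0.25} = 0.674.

n = 137 per group

Cohen's d = |M₁ − M₂| / SD_pooled = |22.7 − 27.2| / 14.1 = 4.5 / 14.1 = 0.319.
For two independent groups with equal n: n = 2·((z_{α/2} + z_β) / d)².
z_{α/2} + z_β = 1.960 + 0.674 = 2.634.
n = 2 × (2.634 / 0.319)² = 2 × 8.257² = 2 × 68.18 = 136.4.
Round up to the next whole participant.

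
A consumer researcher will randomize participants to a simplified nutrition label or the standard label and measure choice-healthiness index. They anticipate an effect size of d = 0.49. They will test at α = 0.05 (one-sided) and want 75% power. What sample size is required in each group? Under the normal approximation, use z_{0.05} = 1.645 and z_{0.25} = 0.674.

For two independent groups with equal n: n = 2·((z_{α} + z_β) / d)².
z_{α} + z_β = 1.645 + 0.674 = 2.319.
n = 2 × (2.319 / 0.49)² = 2 × 4.733² = 2 × 22.40 = 44.8.
Round up to the next whole participant.

n = 45 per group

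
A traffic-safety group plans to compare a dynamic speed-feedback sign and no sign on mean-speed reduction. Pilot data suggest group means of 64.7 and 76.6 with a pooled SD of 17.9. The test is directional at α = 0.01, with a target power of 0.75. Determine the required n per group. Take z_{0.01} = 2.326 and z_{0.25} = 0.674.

Cohen's d = |M₁ − M₂| / SD_pooled = |64.7 − 76.6| / 17.9 = 11.9 / 17.9 = 0.665.
For two independent groups with equal n: n = 2·((z_{α} + z_β) / d)².
z_{α} + z_β = 2.326 + 0.674 = 3.000.
n = 2 × (3.000 / 0.665)² = 2 × 4.511² = 2 × 20.35 = 40.7.
Round up to the next whole participant.

n = 41 per group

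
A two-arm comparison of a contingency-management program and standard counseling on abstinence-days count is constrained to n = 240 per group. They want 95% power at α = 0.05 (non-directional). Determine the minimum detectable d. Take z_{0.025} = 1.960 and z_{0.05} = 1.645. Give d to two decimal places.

d_min ≈ 0.33

For two independent groups of n = 240 each: d_min = (z_{α/2} + z_β)·√(2/n).
z-sum = 1.960 + 1.645 = 3.605.
d_min = 3.605 × √(2/240) = 3.605 × 0.0913 = 0.329.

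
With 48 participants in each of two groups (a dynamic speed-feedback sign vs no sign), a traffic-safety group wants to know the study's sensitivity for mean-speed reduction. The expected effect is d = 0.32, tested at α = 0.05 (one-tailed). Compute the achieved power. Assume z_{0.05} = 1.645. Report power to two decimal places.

power ≈ 0.47

For two equal groups, power = Φ(d·√(n/2) − z_{α}).
d·√(n/2) = 0.32 × √(48/2) = 0.32 × 4.899 = 1.568.
z_β = 1.568 − 1.645 = -0.077.
Power = Φ(-0.077) = 0.469.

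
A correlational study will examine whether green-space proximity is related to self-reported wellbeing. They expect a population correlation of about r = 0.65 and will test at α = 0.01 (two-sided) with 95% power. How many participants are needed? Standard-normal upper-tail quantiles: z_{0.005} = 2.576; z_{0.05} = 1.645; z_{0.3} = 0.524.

n = 33

Fisher's z: C = ½·ln((1+r)/(1−r)) = ½·ln(4.7143) = 0.7753.
n = ((z_{α/2} + z_β)/C)² + 3.
(2.576 + 1.645) / 0.7753 = 4.221 / 0.7753 = 5.444.
n = 5.444² + 3 = 29.64 + 3 = 32.6.
Round up.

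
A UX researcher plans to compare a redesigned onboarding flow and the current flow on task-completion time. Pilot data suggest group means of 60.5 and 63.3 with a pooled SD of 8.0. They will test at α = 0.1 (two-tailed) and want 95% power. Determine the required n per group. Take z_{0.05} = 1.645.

Cohen's d = |M₁ − M₂| / SD_pooled = |60.5 − 63.3| / 8.0 = 2.8 / 8.0 = 0.350.
For two independent groups with equal n: n = 2·((z_{α/2} + z_β) / d)².
z_{α/2} + z_β = 1.645 + 1.645 = 3.290.
n = 2 × (3.290 / 0.350)² = 2 × 9.400² = 2 × 88.36 = 176.7.
Round up to the next whole participant.

n = 177 per group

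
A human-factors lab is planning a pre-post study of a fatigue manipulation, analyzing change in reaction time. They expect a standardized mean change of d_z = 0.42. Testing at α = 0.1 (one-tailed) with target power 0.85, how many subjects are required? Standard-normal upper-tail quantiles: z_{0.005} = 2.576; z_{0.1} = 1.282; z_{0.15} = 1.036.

For a paired (one-sample on differences) test: n = ((z_{α} + z_β) / d)².
z_{α} + z_β = 1.282 + 1.036 = 2.318.
n = (2.318 / 0.42)² = 5.519² = 30.46.
Round up.

n = 31 pairs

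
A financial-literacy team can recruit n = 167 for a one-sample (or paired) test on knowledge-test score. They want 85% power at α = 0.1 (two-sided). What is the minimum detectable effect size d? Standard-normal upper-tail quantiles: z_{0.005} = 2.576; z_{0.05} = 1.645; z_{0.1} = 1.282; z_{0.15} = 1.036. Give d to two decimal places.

For a single sample (or paired design) of n = 167: d_min = (z_{α/2} + z_β)/√n.
z-sum = 1.645 + 1.036 = 2.681.
d_min = 2.681 / √167 = 2.681 / 12.923 = 0.207.

d_min ≈ 0.21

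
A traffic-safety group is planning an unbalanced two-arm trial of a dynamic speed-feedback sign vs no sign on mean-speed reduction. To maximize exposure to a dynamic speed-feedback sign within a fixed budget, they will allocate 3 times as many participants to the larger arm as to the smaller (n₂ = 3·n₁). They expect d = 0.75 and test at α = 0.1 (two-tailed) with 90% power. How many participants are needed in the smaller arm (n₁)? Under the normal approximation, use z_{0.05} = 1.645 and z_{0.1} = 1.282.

With allocation ratio k = n₂/n₁ = 3, Var(x̄₁−x̄₂) = σ²(1/n₁ + 1/(k·n₁)) = σ²·(k+1)/(k·n₁).
So n₁ = (1 + 1/k)·((z_{α/2} + z_β)/d)² = 1.333 × (2.927/0.75)².
n₁ = 1.333 × 15.23 = 20.3.
Round up: n₁ = 21, giving n₂ = 3 × 21 = 63.

n₁ = 21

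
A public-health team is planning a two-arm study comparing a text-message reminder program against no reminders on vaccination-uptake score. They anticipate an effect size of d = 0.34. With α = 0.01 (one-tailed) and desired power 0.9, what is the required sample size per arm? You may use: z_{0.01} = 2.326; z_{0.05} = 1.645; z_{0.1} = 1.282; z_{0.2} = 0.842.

For two independent groups with equal n: n = 2·((z_{α} + z_β) / d)².
z_{α} + z_β = 2.326 + 1.282 = 3.608.
n = 2 × (3.608 / 0.34)² = 2 × 10.612² = 2 × 112.61 = 225.2.
Round up to the next whole participant.

n = 226 per group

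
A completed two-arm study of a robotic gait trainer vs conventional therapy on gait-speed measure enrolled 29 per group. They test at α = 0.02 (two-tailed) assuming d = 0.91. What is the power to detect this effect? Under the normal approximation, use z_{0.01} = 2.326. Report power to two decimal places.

power ≈ 0.87

For two equal groups, power = Φ(d·√(n/2) − z_{α/2}).
d·√(n/2) = 0.91 × √(29/2) = 0.91 × 3.808 = 3.465.
z_β = 3.465 − 2.326 = 1.139.
Power = Φ(1.139) = 0.873.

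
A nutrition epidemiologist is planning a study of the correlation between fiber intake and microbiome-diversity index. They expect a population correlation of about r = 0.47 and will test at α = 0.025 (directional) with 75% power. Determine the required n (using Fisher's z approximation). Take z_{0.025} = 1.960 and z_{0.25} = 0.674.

n = 30

Fisher's z: C = ½·ln((1+r)/(1−r)) = ½·ln(2.7736) = 0.5101.
n = ((z_{α} + z_β)/C)² + 3.
(1.960 + 0.674) / 0.5101 = 2.634 / 0.5101 = 5.164.
n = 5.164² + 3 = 26.66 + 3 = 29.7.
Round up.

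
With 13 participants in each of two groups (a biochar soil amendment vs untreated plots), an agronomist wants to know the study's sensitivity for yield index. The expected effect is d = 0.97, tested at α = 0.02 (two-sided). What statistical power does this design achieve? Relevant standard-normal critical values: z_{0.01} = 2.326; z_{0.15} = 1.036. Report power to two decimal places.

For two equal groups, power = Φ(d·√(n/2) − z_{α/2}).
d·√(n/2) = 0.97 × √(13/2) = 0.97 × 2.550 = 2.473.
z_β = 2.473 − 2.326 = 0.147.
Power = Φ(0.147) = 0.558.

power ≈ 0.56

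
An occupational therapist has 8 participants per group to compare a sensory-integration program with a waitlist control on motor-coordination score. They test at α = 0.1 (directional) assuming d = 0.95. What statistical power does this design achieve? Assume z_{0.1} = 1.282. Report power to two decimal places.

For two equal groups, power = Φ(d·√(n/2) − z_{α}).
d·√(n/2) = 0.95 × √(8/2) = 0.95 × 2.000 = 1.900.
z_β = 1.900 − 1.282 = 0.618.
Power = Φ(0.618) = 0.732.

power ≈ 0.73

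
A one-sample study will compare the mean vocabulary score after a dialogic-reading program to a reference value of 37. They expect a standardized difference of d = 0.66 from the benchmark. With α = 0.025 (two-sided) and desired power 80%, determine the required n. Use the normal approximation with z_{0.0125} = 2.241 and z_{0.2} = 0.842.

For a one-sample test: n = ((z_{α/2} + z_β) / d)².
z_{α/2} + z_β = 2.241 + 0.842 = 3.083.
n = (3.083 / 0.66)² = 4.671² = 21.82.
Round up.

n = 22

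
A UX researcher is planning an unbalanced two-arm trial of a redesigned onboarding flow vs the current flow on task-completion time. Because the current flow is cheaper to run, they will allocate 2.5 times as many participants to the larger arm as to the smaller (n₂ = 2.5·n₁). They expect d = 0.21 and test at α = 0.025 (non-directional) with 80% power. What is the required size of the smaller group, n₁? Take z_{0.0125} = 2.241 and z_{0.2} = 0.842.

n₁ = 302

With allocation ratio k = n₂/n₁ = 2.5, Var(x̄₁−x̄₂) = σ²(1/n₁ + 1/(k·n₁)) = σ²·(k+1)/(k·n₁).
So n₁ = (1 + 1/k)·((z_{α/2} + z_β)/d)² = 1.400 × (3.083/0.21)².
n₁ = 1.400 × 215.53 = 301.7.
Round up: n₁ = 302, giving n₂ = 2.5 × 302 = 755.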